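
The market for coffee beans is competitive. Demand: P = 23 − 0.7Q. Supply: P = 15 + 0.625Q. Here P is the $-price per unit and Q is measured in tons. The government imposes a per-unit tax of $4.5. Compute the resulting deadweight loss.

Competitive equilibrium: 23 − 0.7Q = 15 + 0.625Q → Q* = 6.0377, P* = 18.7736.
With the tax, the buyer price exceeds the seller price by 4.5: (23 − 0.7Q) − (15 + 0.625Q) = 4.5 → Q' = 2.6415.
ΔQ = 6.0377 − 2.6415 = 3.3962; the wedge equals the tax, 4.5.
The triangle = ½ × 3.3962 × 4.5 = $7.64.

$7.64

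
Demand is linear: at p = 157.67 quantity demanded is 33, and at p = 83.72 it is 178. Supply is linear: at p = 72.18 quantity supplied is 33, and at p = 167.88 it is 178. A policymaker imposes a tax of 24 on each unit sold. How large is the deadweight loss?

Demand slope = (83.72 − 157.67)/(178 − 33) = −0.51, so p = 174.5 − 0.51q.
Supply slope = (167.88 − 72.18)/(178 − 33) = 0.66, so p = 50.4 + 0.66q.
Competitive equilibrium: 174.5 − 0.51q = 50.4 + 0.66q → q* = 106.0684, p* = 120.4051.
With the tax, the buyer price exceeds the seller price by 24: (174.5 − 0.51q) − (50.4 + 0.66q) = 24 → q' = 85.5556.
Δq = 106.0684 − 85.5556 = 20.5128; the wedge equals the tax, 24.
The triangle = ½ × 20.5128 × 24 = 246.15.

246.15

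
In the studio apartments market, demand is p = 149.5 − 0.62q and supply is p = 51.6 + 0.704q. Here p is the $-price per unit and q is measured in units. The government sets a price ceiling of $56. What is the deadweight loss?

$3033.47

Competitive equilibrium: 149.5 − 0.62q = 51.6 + 0.704q → q* = 73.9426, p* = 103.6556.
At the ceiling p = 56, quantity supplied = (56 − 51.6)/0.704 = 6.25.
Willingness to pay at q' = 6.25: 149.5 − 0.62·6.25 = 145.625.
Δq = 73.9426 − 6.25 = 67.6926; wedge = 145.625 − 56 = 89.625.
The triangle = ½ × 67.6926 × 89.625 = $3033.47.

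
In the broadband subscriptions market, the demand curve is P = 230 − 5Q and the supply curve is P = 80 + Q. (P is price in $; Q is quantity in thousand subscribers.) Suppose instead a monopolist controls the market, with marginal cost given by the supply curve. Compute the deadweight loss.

Competitive equilibrium: 230 − 5Q = 80 + Q → Q* = 25, P* = 105.
Marginal revenue: MR = 230 − 10Q. Set MR = MC: 230 − 10Q = 80 + Q → Q_m = 13.63636.
Price P_m = 230 − 5·13.63636 = 161.8182; MC(Q_m) = 80 + 1·13.63636 = 93.63636.
Competitive Q* = 25, so ΔQ = 11.36364; wedge = 161.8182 − 93.63636 = 68.18184.
Deadweight loss = ½ × 11.36364 × 68.18184 = $387.40 thousand.

$387.40 thousand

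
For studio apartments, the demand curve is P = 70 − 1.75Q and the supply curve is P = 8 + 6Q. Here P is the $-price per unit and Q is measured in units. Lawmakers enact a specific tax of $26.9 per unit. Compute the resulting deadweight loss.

$46.68

Competitive equilibrium: 70 − 1.75Q = 8 + 6Q → Q* = 8, P* = 56.
With the tax, the buyer price exceeds the seller price by 26.9: (70 − 1.75Q) − (8 + 6Q) = 26.9 → Q' = 4.529.
ΔQ = 8 − 4.529 = 3.471; the wedge equals the tax, 26.9.
Deadweight loss = ½ × 3.471 × 26.9 = $46.68.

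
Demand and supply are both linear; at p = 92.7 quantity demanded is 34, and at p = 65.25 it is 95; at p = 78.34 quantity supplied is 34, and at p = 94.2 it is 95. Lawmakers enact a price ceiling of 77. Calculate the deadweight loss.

Demand slope = (65.25 − 92.7)/(95 − 34) = −0.45, so p = 108 − 0.45q.
Supply slope = (94.2 − 78.34)/(95 − 34) = 0.26, so p = 69.5 + 0.26q.
Competitive equilibrium: 108 − 0.45q = 69.5 + 0.26q → q* = 54.2254, p* = 83.5986.
At the ceiling p = 77, quantity supplied = (77 − 69.5)/0.26 = 28.8462.
Willingness to pay at q' = 28.8462: 108 − 0.45·28.8462 = 95.0192.
Δq = 54.2254 − 28.8462 = 25.3792; wedge = 95.0192 − 77 = 18.0192.
Deadweight loss = ½ × 25.3792 × 18.0192 = 228.66.

228.66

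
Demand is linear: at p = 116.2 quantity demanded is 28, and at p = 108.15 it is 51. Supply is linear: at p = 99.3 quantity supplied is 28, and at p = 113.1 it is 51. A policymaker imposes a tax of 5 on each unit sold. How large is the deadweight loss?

13.16

Demand slope = (108.15 − 116.2)/(51 − 28) = −0.35, so p = 126 − 0.35q.
Supply slope = (113.1 − 99.3)/(51 − 28) = 0.6, so p = 82.5 + 0.6q.
Competitive equilibrium: 126 − 0.35q = 82.5 + 0.6q → q* = 45.7895, p* = 109.9737.
With the tax, the buyer price exceeds the seller price by 5: (126 − 0.35q) − (82.5 + 0.6q) = 5 → q' = 40.5263.
Δq = 45.7895 − 40.5263 = 5.2632; the wedge equals the tax, 5.
Deadweight loss = ½ × 5.2632 × 5 = 13.16.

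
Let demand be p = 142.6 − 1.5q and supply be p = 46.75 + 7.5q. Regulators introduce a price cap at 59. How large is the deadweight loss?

Competitive equilibrium: 142.6 − 1.5q = 46.75 + 7.5q → q* = 10.65, p* = 126.625.
At the ceiling p = 59, quantity supplied = (59 − 46.75)/7.5 = 1.6333.
Willingness to pay at q' = 1.6333: 142.6 − 1.5·1.6333 = 140.1501.
Δq = 10.65 − 1.6333 = 9.0167; wedge = 140.1501 − 59 = 81.1501.
DWL = ½ × 9.0167 × 81.1501 = 365.85.

365.85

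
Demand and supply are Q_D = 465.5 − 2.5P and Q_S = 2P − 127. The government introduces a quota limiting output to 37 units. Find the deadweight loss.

In inverse form: demand P = 186.2 − 0.4Q, supply P = 63.5 + 0.5Q.
Competitive equilibrium: 186.2 − 0.4Q = 63.5 + 0.5Q → Q* = 136.3333, P* = 131.6667.
At Q = 37: demand price = 186.2 − 0.4·37 = 171.4; supply price = 63.5 + 0.5·37 = 82.
ΔQ = 136.3333 − 37 = 99.3333; wedge = 171.4 − 82 = 89.4.
DWL = ½ × 99.3333 × 89.4 = 4440.20.

4440.20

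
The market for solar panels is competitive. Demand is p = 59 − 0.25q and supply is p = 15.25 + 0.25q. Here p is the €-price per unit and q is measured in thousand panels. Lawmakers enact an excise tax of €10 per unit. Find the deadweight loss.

Competitive equilibrium: 59 − 0.25q = 15.25 + 0.25q → q* = 87.5, p* = 37.125.
With the tax, the buyer price exceeds the seller price by 10: (59 − 0.25q) − (15.25 + 0.25q) = 10 → q' = 67.5.
Δq = 87.5 − 67.5 = 20; the wedge equals the tax, 10.
DWL = ½ × 20 × 10 = €100 thousand.

€100 thousand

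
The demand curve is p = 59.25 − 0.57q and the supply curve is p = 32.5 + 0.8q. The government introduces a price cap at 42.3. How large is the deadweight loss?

Competitive equilibrium: 59.25 − 0.57q = 32.5 + 0.8q → q* = 19.5255, p* = 48.1204.
At the ceiling p = 42.3, quantity supplied = (42.3 − 32.5)/0.8 = 12.25.
Willingness to pay at q' = 12.25: 59.25 − 0.57·12.25 = 52.2675.
Δq = 19.5255 − 12.25 = 7.2755; wedge = 52.2675 − 42.3 = 9.9675.
DWL = ½ × 7.2755 × 9.9675 = 36.26.

36.26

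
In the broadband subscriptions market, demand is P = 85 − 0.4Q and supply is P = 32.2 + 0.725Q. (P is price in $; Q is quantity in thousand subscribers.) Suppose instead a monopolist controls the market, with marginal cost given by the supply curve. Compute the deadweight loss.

Competitive equilibrium: 85 − 0.4Q = 32.2 + 0.725Q → Q* = 46.9333, P* = 66.2267.
Marginal revenue: MR = 85 − 0.8Q. Set MR = MC: 85 − 0.8Q = 32.2 + 0.725Q → Q_m = 34.623.
Price P_m = 85 − 0.4·34.623 = 71.1508; MC(Q_m) = 32.2 + 0.725·34.623 = 57.3017.
Competitive Q* = 46.9333, so ΔQ = 12.3103; wedge = 71.1508 − 57.3017 = 13.8491.
The triangle = ½ × 12.3103 × 13.8491 = $85.24 thousand.

$85.24 thousand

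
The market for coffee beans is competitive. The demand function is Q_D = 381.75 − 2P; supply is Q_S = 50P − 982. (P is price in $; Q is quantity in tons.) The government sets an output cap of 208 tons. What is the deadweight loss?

In inverse form: demand P = 190.875 − 0.5Q, supply P = 19.64 + 0.02Q.
Competitive equilibrium: 190.875 − 0.5Q = 19.64 + 0.02Q → Q* = 329.2981, P* = 26.226.
At Q = 208: demand price = 190.875 − 0.5·208 = 86.875; supply price = 19.64 + 0.02·208 = 23.8.
ΔQ = 329.2981 − 208 = 121.2981; wedge = 86.875 − 23.8 = 63.075.
Welfare loss = ½ × 121.2981 × 63.075 = $3825.44.

$3825.44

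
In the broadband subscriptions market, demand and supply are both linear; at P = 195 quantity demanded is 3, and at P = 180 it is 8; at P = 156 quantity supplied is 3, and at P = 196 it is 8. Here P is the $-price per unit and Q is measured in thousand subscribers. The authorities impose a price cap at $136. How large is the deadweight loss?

Demand slope = (180 − 195)/(8 − 3) = −3, so P = 204 − 3Q.
Supply slope = (196 − 156)/(8 − 3) = 8, so P = 132 + 8Q.
Competitive equilibrium: 204 − 3Q = 132 + 8Q → Q* = 6.5455, P* = 184.3636.
At the ceiling P = 136, quantity supplied = (136 − 132)/8 = 0.5.
Willingness to pay at Q' = 0.5: 204 − 3·0.5 = 202.5.
ΔQ = 6.5455 − 0.5 = 6.0455; wedge = 202.5 − 136 = 66.5.
Deadweight loss = ½ × 6.0455 × 66.5 = $201.01 thousand.

$201.01 thousand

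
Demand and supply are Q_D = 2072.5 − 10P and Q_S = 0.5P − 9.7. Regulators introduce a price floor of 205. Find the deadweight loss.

4706.75

In inverse form: demand P = 207.25 − 0.1Q, supply P = 19.4 + 2Q.
Competitive equilibrium: 207.25 − 0.1Q = 19.4 + 2Q → Q* = 89.4524, P* = 198.3048.
At the floor P = 205, quantity demanded = (207.25 − 205)/0.1 = 22.5.
Sellers' marginal cost at Q' = 22.5: 19.4 + 2·22.5 = 64.4.
ΔQ = 89.4524 − 22.5 = 66.9524; wedge = 205 − 64.4 = 140.6.
Welfare loss = ½ × 66.9524 × 140.6 = 4706.75.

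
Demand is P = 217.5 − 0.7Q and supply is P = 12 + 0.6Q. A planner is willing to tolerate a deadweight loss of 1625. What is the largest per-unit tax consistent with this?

Competitive equilibrium: 217.5 − 0.7Q = 12 + 0.6Q → Q* = 158.0769, P* = 106.8462.
A tax t gives ΔQ = t/1.3 and wedge t, so DWL = t²/2.6.
t²/2.6 = 1625 → t² = 4225 → t = 65.

65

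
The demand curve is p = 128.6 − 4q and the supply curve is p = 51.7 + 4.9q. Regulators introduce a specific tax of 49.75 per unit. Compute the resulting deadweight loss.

Competitive equilibrium: 128.6 − 4q = 51.7 + 4.9q → q* = 8.6404, p* = 94.0382.
With the tax, the buyer price exceeds the seller price by 49.75: (128.6 − 4q) − (51.7 + 4.9q) = 49.75 → q' = 3.0506.
Δq = 8.6404 − 3.0506 = 5.5898; the wedge equals the tax, 49.75.
The triangle = ½ × 5.5898 × 49.75 = 139.05.

139.05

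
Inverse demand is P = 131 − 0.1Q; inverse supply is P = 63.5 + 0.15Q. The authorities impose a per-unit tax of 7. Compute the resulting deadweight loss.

Competitive equilibrium: 131 − 0.1Q = 63.5 + 0.15Q → Q* = 270, P* = 104.
With the tax, the buyer price exceeds the seller price by 7: (131 − 0.1Q) − (63.5 + 0.15Q) = 7 → Q' = 242.
ΔQ = 270 − 242 = 28; the wedge equals the tax, 7.
DWL = ½ × 28 × 7 = 98.

98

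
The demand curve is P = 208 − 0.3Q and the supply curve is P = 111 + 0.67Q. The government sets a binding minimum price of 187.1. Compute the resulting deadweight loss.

Competitive equilibrium: 208 − 0.3Q = 111 + 0.67Q → Q* = 100, P* = 178.
At the floor P = 187.1, quantity demanded = (208 − 187.1)/0.3 = 69.6667.
Sellers' marginal cost at Q' = 69.6667: 111 + 0.67·69.6667 = 157.6767.
ΔQ = 100 − 69.6667 = 30.3333; wedge = 187.1 − 157.6767 = 29.4233.
Welfare loss = ½ × 30.3333 × 29.4233 = 446.25.

446.25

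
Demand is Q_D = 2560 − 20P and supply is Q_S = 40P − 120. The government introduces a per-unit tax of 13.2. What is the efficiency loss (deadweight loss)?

In inverse form: demand P = 128 − 0.05Q, supply P = 3 + 0.025Q.
Competitive equilibrium: 128 − 0.05Q = 3 + 0.025Q → Q* = 1666.6667, P* = 44.6667.
With the tax, the buyer price exceeds the seller price by 13.2: (128 − 0.05Q) − (3 + 0.025Q) = 13.2 → Q' = 1490.6667.
ΔQ = 1666.6667 − 1490.6667 = 176; the wedge equals the tax, 13.2.
Deadweight loss = ½ × 176 × 13.2 = 1161.60.

1161.60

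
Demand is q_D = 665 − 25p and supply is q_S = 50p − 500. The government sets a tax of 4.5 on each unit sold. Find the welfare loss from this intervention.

In inverse form: demand p = 26.6 − 0.04q, supply p = 10 + 0.02q.
Competitive equilibrium: 26.6 − 0.04q = 10 + 0.02q → q* = 276.6667, p* = 15.5333.
With the tax, the buyer price exceeds the seller price by 4.5: (26.6 − 0.04q) − (10 + 0.02q) = 4.5 → q' = 201.6667.
Δq = 276.6667 − 201.6667 = 75; the wedge equals the tax, 4.5.
DWL = ½ × 75 × 4.5 = 168.75.

168.75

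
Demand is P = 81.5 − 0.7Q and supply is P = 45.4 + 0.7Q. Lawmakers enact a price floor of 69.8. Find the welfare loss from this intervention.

57.60

Competitive equilibrium: 81.5 − 0.7Q = 45.4 + 0.7Q → Q* = 25.7857, P* = 63.45.
At the floor P = 69.8, quantity demanded = (81.5 − 69.8)/0.7 = 16.7143.
Sellers' marginal cost at Q' = 16.7143: 45.4 + 0.7·16.7143 = 57.1.
ΔQ = 25.7857 − 16.7143 = 9.0714; wedge = 69.8 − 57.1 = 12.7.
Deadweight loss = ½ × 9.0714 × 12.7 = 57.60.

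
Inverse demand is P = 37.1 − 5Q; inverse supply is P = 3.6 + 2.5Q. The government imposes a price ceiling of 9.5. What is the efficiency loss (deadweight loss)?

16.64

Competitive equilibrium: 37.1 − 5Q = 3.6 + 2.5Q → Q* = 4.4667, P* = 14.7667.
At the ceiling P = 9.5, quantity supplied = (9.5 − 3.6)/2.5 = 2.36.
Willingness to pay at Q' = 2.36: 37.1 − 5·2.36 = 25.3.
ΔQ = 4.4667 − 2.36 = 2.1067; wedge = 25.3 − 9.5 = 15.8.
Welfare loss = ½ × 2.1067 × 15.8 = 16.64.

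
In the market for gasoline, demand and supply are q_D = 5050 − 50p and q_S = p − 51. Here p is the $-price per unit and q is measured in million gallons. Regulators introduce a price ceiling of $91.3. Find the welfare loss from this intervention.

In inverse form: demand p = 101 − 0.02q, supply p = 51 + q.
Competitive equilibrium: 101 − 0.02q = 51 + q → q* = 49.0196, p* = 100.0196.
At the ceiling p = 91.3, quantity supplied = (91.3 − 51)/1 = 40.3.
Willingness to pay at q' = 40.3: 101 − 0.02·40.3 = 100.194.
Δq = 49.0196 − 40.3 = 8.7196; wedge = 100.194 − 91.3 = 8.894.
DWL = ½ × 8.7196 × 8.894 = $38.78 million.

$38.78 million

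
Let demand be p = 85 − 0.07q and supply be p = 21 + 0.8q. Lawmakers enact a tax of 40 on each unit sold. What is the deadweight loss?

919.54

Competitive equilibrium: 85 − 0.07q = 21 + 0.8q → q* = 73.5632, p* = 79.8506.
With the tax, the buyer price exceeds the seller price by 40: (85 − 0.07q) − (21 + 0.8q) = 40 → q' = 27.5862.
Δq = 73.5632 − 27.5862 = 45.977; the wedge equals the tax, 40.
DWL = ½ × 45.977 × 40 = 919.54.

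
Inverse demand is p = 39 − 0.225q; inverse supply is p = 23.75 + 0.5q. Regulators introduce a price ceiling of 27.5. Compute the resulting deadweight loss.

66.40

Competitive equilibrium: 39 − 0.225q = 23.75 + 0.5q → q* = 21.0345, p* = 34.2672.
At the ceiling p = 27.5, quantity supplied = (27.5 − 23.75)/0.5 = 7.5.
Willingness to pay at q' = 7.5: 39 − 0.225·7.5 = 37.3125.
Δq = 21.0345 − 7.5 = 13.5345; wedge = 37.3125 − 27.5 = 9.8125.
Deadweight loss = ½ × 13.5345 × 9.8125 = 66.40.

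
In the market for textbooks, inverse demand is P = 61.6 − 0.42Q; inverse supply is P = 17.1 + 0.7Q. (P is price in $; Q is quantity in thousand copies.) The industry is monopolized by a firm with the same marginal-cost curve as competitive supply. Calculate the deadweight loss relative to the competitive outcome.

$65.76 thousand

Competitive equilibrium: 61.6 − 0.42Q = 17.1 + 0.7Q → Q* = 39.73214, P* = 44.9125.
Marginal revenue: MR = 61.6 − 0.84Q. Set MR = MC: 61.6 − 0.84Q = 17.1 + 0.7Q → Q_m = 28.8961.
Price P_m = 61.6 − 0.42·28.8961 = 49.46364; MC(Q_m) = 17.1 + 0.7·28.8961 = 37.32727.
Competitive Q* = 39.73214, so ΔQ = 10.83604; wedge = 49.46364 − 37.32727 = 12.13637.
The triangle = ½ × 10.83604 × 12.13637 = $65.76 thousand.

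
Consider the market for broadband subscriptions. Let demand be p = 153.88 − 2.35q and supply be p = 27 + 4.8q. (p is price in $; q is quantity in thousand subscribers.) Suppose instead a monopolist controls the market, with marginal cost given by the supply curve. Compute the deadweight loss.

$68.89 thousand

Competitive equilibrium: 153.88 − 2.35q = 27 + 4.8q → q* = 17.7455, p* = 112.1782.
Marginal revenue: MR = 153.88 − 4.7q. Set MR = MC: 153.88 − 4.7q = 27 + 4.8q → q_m = 13.3558.
Price p_m = 153.88 − 2.35·13.3558 = 122.4939; MC(q_m) = 27 + 4.8·13.3558 = 91.1078.
Competitive q* = 17.7455, so Δq = 4.3897; wedge = 122.4939 − 91.1078 = 31.3861.
Welfare loss = ½ × 4.3897 × 31.3861 = $68.89 thousand.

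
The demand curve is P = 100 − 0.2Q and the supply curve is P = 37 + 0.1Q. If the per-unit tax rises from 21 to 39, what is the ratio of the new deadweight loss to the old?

Competitive equilibrium: 100 − 0.2Q = 37 + 0.1Q → Q* = 210, P* = 58.
For a per-unit tax t: ΔQ = t/0.3, so DWL = ½·t·(t/0.3) = t²/0.6.
At t = 21: DWL = 735. At t = 39: DWL = 2535.
Ratio = (39/21)² = 3.449.

3.449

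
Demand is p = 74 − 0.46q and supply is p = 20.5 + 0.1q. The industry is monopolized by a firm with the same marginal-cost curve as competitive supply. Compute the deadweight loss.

Competitive equilibrium: 74 − 0.46q = 20.5 + 0.1q → q* = 95.5357, p* = 30.0536.
Marginal revenue: MR = 74 − 0.92q. Set MR = MC: 74 − 0.92q = 20.5 + 0.1q → q_m = 52.451.
Price p_m = 74 − 0.46·52.451 = 49.8725; MC(q_m) = 20.5 + 0.1·52.451 = 25.7451.
Competitive q* = 95.5357, so Δq = 43.0847; wedge = 49.8725 − 25.7451 = 24.1274.
DWL = ½ × 43.0847 × 24.1274 = 519.76.

519.76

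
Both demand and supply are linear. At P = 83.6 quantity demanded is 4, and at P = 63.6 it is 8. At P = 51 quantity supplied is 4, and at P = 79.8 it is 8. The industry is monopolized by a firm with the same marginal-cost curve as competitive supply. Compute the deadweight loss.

Demand slope = (63.6 − 83.6)/(8 − 4) = −5, so P = 103.6 − 5Q.
Supply slope = (79.8 − 51)/(8 − 4) = 7.2, so P = 22.2 + 7.2Q.
Competitive equilibrium: 103.6 − 5Q = 22.2 + 7.2Q → Q* = 6.6721, P* = 70.2393.
Marginal revenue: MR = 103.6 − 10Q. Set MR = MC: 103.6 − 10Q = 22.2 + 7.2Q → Q_m = 4.7326.
Price P_m = 103.6 − 5·4.7326 = 79.937; MC(Q_m) = 22.2 + 7.2·4.7326 = 56.2747.
Competitive Q* = 6.6721, so ΔQ = 1.9395; wedge = 79.937 − 56.2747 = 23.6623.
Welfare loss = ½ × 1.9395 × 23.6623 = 22.95.

22.95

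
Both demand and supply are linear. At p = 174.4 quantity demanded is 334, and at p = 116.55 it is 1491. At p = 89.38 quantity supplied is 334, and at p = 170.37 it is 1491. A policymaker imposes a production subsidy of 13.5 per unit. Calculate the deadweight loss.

759.375

Demand slope = (116.55 − 174.4)/(1491 − 334) = −0.05, so p = 191.1 − 0.05q.
Supply slope = (170.37 − 89.38)/(1491 − 334) = 0.07, so p = 66 + 0.07q.
Competitive equilibrium: 191.1 − 0.05q = 66 + 0.07q → q* = 1042.5, p* = 138.975.
The subsidy lowers effective supply by 13.5: p = 52.5 + 0.07q.
New quantity: 191.1 − 0.05q = 52.5 + 0.07q → q' = 1155.
Overproduction Δq = 1155 − 1042.5 = 112.5; wedge = subsidy = 13.5.
The triangle = ½ × 112.5 × 13.5 = 759.375.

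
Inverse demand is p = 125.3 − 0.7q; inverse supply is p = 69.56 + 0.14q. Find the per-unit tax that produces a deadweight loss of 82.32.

11.76

Competitive equilibrium: 125.3 − 0.7q = 69.56 + 0.14q → q* = 66.3571, p* = 78.85.
A tax t gives Δq = t/0.84 and wedge t, so DWL = t²/1.68.
t²/1.68 = 82.32 → t² = 138.2976 → t = 11.76.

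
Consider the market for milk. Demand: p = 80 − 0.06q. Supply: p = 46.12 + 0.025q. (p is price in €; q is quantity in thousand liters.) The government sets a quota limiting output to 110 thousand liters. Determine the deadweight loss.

€3539.53 thousand

Competitive equilibrium: 80 − 0.06q = 46.12 + 0.025q → q* = 398.5882, p* = 56.0847.
At q = 110: demand price = 80 − 0.06·110 = 73.4; supply price = 46.12 + 0.025·110 = 48.87.
Δq = 398.5882 − 110 = 288.5882; wedge = 73.4 − 48.87 = 24.53.
Deadweight loss = ½ × 288.5882 × 24.53 = €3539.53 thousand.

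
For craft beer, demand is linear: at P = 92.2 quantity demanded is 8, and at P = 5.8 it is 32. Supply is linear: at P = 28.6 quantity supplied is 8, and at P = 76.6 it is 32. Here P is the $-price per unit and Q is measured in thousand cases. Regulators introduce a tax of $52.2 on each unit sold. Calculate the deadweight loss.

$243.29 thousand

Demand slope = (5.8 − 92.2)/(32 − 8) = −3.6, so P = 121 − 3.6Q.
Supply slope = (76.6 − 28.6)/(32 − 8) = 2, so P = 12.6 + 2Q.
Competitive equilibrium: 121 − 3.6Q = 12.6 + 2Q → Q* = 19.3571, P* = 51.3143.
With the tax, the buyer price exceeds the seller price by 52.2: (121 − 3.6Q) − (12.6 + 2Q) = 52.2 → Q' = 10.0357.
ΔQ = 19.3571 − 10.0357 = 9.3214; the wedge equals the tax, 52.2.
Deadweight loss = ½ × 9.3214 × 52.2 = $243.29 thousand.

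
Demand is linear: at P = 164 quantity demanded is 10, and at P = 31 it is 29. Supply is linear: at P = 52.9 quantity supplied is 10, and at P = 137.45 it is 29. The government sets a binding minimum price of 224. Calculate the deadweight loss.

1911.90

Demand slope = (31 − 164)/(29 − 10) = −7, so P = 234 − 7Q.
Supply slope = (137.45 − 52.9)/(29 − 10) = 4.45, so P = 8.4 + 4.45Q.
Competitive equilibrium: 234 − 7Q = 8.4 + 4.45Q → Q* = 19.7031, P* = 96.0786.
At the floor P = 224, quantity demanded = (234 − 224)/7 = 1.4286.
Sellers' marginal cost at Q' = 1.4286: 8.4 + 4.45·1.4286 = 14.7573.
ΔQ = 19.7031 − 1.4286 = 18.2745; wedge = 224 − 14.7573 = 209.2427.
Welfare loss = ½ × 18.2745 × 209.2427 = 1911.90.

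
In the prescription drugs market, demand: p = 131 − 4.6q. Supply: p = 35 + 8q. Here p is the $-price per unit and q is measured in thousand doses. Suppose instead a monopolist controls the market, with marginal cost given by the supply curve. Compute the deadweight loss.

$26.16 thousand

Competitive equilibrium: 131 − 4.6q = 35 + 8q → q* = 7.619, p* = 95.9524.
Marginal revenue: MR = 131 − 9.2q. Set MR = MC: 131 − 9.2q = 35 + 8q → q_m = 5.5814.
Price p_m = 131 − 4.6·5.5814 = 105.3256; MC(q_m) = 35 + 8·5.5814 = 79.6512.
Competitive q* = 7.619, so Δq = 2.0376; wedge = 105.3256 − 79.6512 = 25.6744.
DWL = ½ × 2.0376 × 25.6744 = $26.16 thousand.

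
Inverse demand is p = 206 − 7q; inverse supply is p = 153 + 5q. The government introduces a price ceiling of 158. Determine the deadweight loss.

70.04

Competitive equilibrium: 206 − 7q = 153 + 5q → q* = 4.4167, p* = 175.0833.
At the ceiling p = 158, quantity supplied = (158 − 153)/5 = 1.
Willingness to pay at q' = 1: 206 − 7·1 = 199.
Δq = 4.4167 − 1 = 3.4167; wedge = 199 − 158 = 41.
Deadweight loss = ½ × 3.4167 × 41 = 70.04.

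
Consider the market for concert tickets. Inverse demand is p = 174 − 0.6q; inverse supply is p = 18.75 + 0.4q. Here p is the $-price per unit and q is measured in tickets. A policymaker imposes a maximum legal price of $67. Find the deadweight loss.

Competitive equilibrium: 174 − 0.6q = 18.75 + 0.4q → q* = 155.25, p* = 80.85.
At the ceiling p = 67, quantity supplied = (67 − 18.75)/0.4 = 120.625.
Willingness to pay at q' = 120.625: 174 − 0.6·120.625 = 101.625.
Δq = 155.25 − 120.625 = 34.625; wedge = 101.625 − 67 = 34.625.
Welfare loss = ½ × 34.625 × 34.625 = $599.45.

$599.45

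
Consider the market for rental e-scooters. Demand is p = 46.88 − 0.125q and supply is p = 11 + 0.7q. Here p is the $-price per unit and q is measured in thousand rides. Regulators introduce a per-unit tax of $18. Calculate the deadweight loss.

Competitive equilibrium: 46.88 − 0.125q = 11 + 0.7q → q* = 43.4909, p* = 41.4436.
With the tax, the buyer price exceeds the seller price by 18: (46.88 − 0.125q) − (11 + 0.7q) = 18 → q' = 21.6727.
Δq = 43.4909 − 21.6727 = 21.8182; the wedge equals the tax, 18.
Deadweight loss = ½ × 21.8182 × 18 = $196.36 thousand.

$196.36 thousand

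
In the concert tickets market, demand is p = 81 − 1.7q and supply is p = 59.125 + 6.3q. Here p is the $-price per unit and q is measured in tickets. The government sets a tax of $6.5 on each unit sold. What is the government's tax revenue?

$12.49

Competitive equilibrium: 81 − 1.7q = 59.125 + 6.3q → q* = 2.7344, p* = 76.3516.
With the tax, the buyer price exceeds the seller price by 6.5: (81 − 1.7q) − (59.125 + 6.3q) = 6.5 → q' = 1.9219.
Tax revenue = 6.5 × 1.9219 = $12.49.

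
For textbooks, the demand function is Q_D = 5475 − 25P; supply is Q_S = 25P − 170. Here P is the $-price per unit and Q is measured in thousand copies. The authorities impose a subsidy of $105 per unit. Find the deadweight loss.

In inverse form: demand P = 219 − 0.04Q, supply P = 6.8 + 0.04Q.
Competitive equilibrium: 219 − 0.04Q = 6.8 + 0.04Q → Q* = 2652.5, P* = 112.9.
The subsidy lowers effective supply by 105: P = 0.04Q − 98.2.
New quantity: 219 − 0.04Q = 0.04Q − 98.2 → Q' = 3965.
Overproduction ΔQ = 3965 − 2652.5 = 1312.5; wedge = subsidy = 105.
The triangle = ½ × 1312.5 × 105 = $68906.25 thousand.

$68906.25 thousand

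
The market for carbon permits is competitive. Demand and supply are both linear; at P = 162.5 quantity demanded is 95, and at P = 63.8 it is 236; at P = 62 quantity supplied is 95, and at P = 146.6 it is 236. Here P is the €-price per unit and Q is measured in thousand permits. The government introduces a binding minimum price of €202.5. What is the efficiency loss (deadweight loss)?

€11750.02 thousand

Demand slope = (63.8 − 162.5)/(236 − 95) = −0.7, so P = 229 − 0.7Q.
Supply slope = (146.6 − 62)/(236 − 95) = 0.6, so P = 5 + 0.6Q.
Competitive equilibrium: 229 − 0.7Q = 5 + 0.6Q → Q* = 172.3077, P* = 108.3846.
At the floor P = 202.5, quantity demanded = (229 − 202.5)/0.7 = 37.8571.
Sellers' marginal cost at Q' = 37.8571: 5 + 0.6·37.8571 = 27.7143.
ΔQ = 172.3077 − 37.8571 = 134.4506; wedge = 202.5 − 27.7143 = 174.7857.
Welfare loss = ½ × 134.4506 × 174.7857 = €11750.02 thousand.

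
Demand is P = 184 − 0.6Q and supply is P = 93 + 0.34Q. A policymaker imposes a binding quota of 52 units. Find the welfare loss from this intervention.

Competitive equilibrium: 184 − 0.6Q = 93 + 0.34Q → Q* = 96.8085, P* = 125.9149.
At Q = 52: demand price = 184 − 0.6·52 = 152.8; supply price = 93 + 0.34·52 = 110.68.
ΔQ = 96.8085 − 52 = 44.8085; wedge = 152.8 − 110.68 = 42.12.
The triangle = ½ × 44.8085 × 42.12 = 943.67.

943.67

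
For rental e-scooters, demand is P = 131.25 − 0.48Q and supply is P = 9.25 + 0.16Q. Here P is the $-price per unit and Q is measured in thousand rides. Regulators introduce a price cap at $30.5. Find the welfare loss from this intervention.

$1069.53 thousand

Competitive equilibrium: 131.25 − 0.48Q = 9.25 + 0.16Q → Q* = 190.625, P* = 39.75.
At the ceiling P = 30.5, quantity supplied = (30.5 − 9.25)/0.16 = 132.8125.
Willingness to pay at Q' = 132.8125: 131.25 − 0.48·132.8125 = 67.5.
ΔQ = 190.625 − 132.8125 = 57.8125; wedge = 67.5 − 30.5 = 37.
Deadweight loss = ½ × 57.8125 × 37 = $1069.53 thousand.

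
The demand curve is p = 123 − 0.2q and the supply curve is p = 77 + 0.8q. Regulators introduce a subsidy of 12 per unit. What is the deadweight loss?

72

Competitive equilibrium: 123 − 0.2q = 77 + 0.8q → q* = 46, p* = 113.8.
The subsidy lowers effective supply by 12: p = 65 + 0.8q.
New quantity: 123 − 0.2q = 65 + 0.8q → q' = 58.
Overproduction Δq = 58 − 46 = 12; wedge = subsidy = 12.
Welfare loss = ½ × 12 × 12 = 72.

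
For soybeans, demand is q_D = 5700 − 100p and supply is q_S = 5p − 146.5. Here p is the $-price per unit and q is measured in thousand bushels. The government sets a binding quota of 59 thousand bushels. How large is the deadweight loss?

In inverse form: demand p = 57 − 0.01q, supply p = 29.3 + 0.2q.
Competitive equilibrium: 57 − 0.01q = 29.3 + 0.2q → q* = 131.9048, p* = 55.681.
At q = 59: demand price = 57 − 0.01·59 = 56.41; supply price = 29.3 + 0.2·59 = 41.1.
Δq = 131.9048 − 59 = 72.9048; wedge = 56.41 − 41.1 = 15.31.
Deadweight loss = ½ × 72.9048 × 15.31 = $558.09 thousand.

$558.09 thousand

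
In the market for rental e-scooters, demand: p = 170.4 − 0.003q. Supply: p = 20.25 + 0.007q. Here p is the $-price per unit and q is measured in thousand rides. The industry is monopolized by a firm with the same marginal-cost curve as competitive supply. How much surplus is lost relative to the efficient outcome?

Competitive equilibrium: 170.4 − 0.003q = 20.25 + 0.007q → q* = 15015, p* = 125.355.
Marginal revenue: MR = 170.4 − 0.006q. Set MR = MC: 170.4 − 0.006q = 20.25 + 0.007q → q_m = 11550.
Price p_m = 170.4 − 0.003·11550 = 135.75; MC(q_m) = 20.25 + 0.007·11550 = 101.1.
Competitive q* = 15015, so Δq = 3465; wedge = 135.75 − 101.1 = 34.65.
Deadweight loss = ½ × 3465 × 34.65 = $60031.125 thousand.

$60031.125 thousand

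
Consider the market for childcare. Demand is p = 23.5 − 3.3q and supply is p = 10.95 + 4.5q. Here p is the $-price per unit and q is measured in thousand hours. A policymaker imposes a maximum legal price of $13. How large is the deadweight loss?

$5.19 thousand

Competitive equilibrium: 23.5 − 3.3q = 10.95 + 4.5q → q* = 1.609, p* = 18.1904.
At the ceiling p = 13, quantity supplied = (13 − 10.95)/4.5 = 0.4556.
Willingness to pay at q' = 0.4556: 23.5 − 3.3·0.4556 = 21.9965.
Δq = 1.609 − 0.4556 = 1.1534; wedge = 21.9965 − 13 = 8.9965.
DWL = ½ × 1.1534 × 8.9965 = $5.19 thousand.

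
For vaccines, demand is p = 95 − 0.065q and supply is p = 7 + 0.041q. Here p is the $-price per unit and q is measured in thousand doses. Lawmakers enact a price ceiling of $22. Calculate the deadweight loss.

$11427.17 thousand

Competitive equilibrium: 95 − 0.065q = 7 + 0.041q → q* = 830.1887, p* = 41.0377.
At the ceiling p = 22, quantity supplied = (22 − 7)/0.041 = 365.8537.
Willingness to pay at q' = 365.8537: 95 − 0.065·365.8537 = 71.2195.
Δq = 830.1887 − 365.8537 = 464.335; wedge = 71.2195 − 22 = 49.2195.
Welfare loss = ½ × 464.335 × 49.2195 = $11427.17 thousand.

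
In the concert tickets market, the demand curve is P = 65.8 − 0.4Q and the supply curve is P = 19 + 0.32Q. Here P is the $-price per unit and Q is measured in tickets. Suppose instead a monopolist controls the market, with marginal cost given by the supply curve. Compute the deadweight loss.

$194.01

Competitive equilibrium: 65.8 − 0.4Q = 19 + 0.32Q → Q* = 65, P* = 39.8.
Marginal revenue: MR = 65.8 − 0.8Q. Set MR = MC: 65.8 − 0.8Q = 19 + 0.32Q → Q_m = 41.7857.
Price P_m = 65.8 − 0.4·41.7857 = 49.0857; MC(Q_m) = 19 + 0.32·41.7857 = 32.3714.
Competitive Q* = 65, so ΔQ = 23.2143; wedge = 49.0857 − 32.3714 = 16.7143.
Deadweight loss = ½ × 23.2143 × 16.7143 = $194.01.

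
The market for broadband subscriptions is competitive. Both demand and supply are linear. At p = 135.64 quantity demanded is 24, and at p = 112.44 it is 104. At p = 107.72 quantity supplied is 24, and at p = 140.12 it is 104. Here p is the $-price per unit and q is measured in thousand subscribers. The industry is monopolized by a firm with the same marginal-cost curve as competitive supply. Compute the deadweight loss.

$124.04 thousand

Demand slope = (112.44 − 135.64)/(104 − 24) = −0.29, so p = 142.6 − 0.29q.
Supply slope = (140.12 − 107.72)/(104 − 24) = 0.405, so p = 98 + 0.405q.
Competitive equilibrium: 142.6 − 0.29q = 98 + 0.405q → q* = 64.1727, p* = 123.9899.
Marginal revenue: MR = 142.6 − 0.58q. Set MR = MC: 142.6 − 0.58q = 98 + 0.405q → q_m = 45.2792.
Price p_m = 142.6 − 0.29·45.2792 = 129.469; MC(q_m) = 98 + 0.405·45.2792 = 116.3381.
Competitive q* = 64.1727, so Δq = 18.8935; wedge = 129.469 − 116.3381 = 13.1309.
Deadweight loss = ½ × 18.8935 × 13.1309 = $124.04 thousand.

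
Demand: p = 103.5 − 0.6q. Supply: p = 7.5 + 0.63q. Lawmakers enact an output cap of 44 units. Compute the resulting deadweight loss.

Competitive equilibrium: 103.5 − 0.6q = 7.5 + 0.63q → q* = 78.0488, p* = 56.6707.
At q = 44: demand price = 103.5 − 0.6·44 = 77.1; supply price = 7.5 + 0.63·44 = 35.22.
Δq = 78.0488 − 44 = 34.0488; wedge = 77.1 − 35.22 = 41.88.
Deadweight loss = ½ × 34.0488 × 41.88 = 712.98.

712.98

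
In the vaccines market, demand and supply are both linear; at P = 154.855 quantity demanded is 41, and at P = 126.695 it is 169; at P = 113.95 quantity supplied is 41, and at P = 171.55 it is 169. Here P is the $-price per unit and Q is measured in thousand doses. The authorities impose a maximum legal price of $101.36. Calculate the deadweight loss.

Demand slope = (126.695 − 154.855)/(169 − 41) = −0.22, so P = 163.875 − 0.22Q.
Supply slope = (171.55 − 113.95)/(169 − 41) = 0.45, so P = 95.5 + 0.45Q.
Competitive equilibrium: 163.875 − 0.22Q = 95.5 + 0.45Q → Q* = 102.05224, P* = 141.42351.
At the ceiling P = 101.36, quantity supplied = (101.36 − 95.5)/0.45 = 13.02222.
Willingness to pay at Q' = 13.02222: 163.875 − 0.22·13.02222 = 161.01011.
ΔQ = 102.05224 − 13.02222 = 89.03002; wedge = 161.01011 − 101.36 = 59.65011.
The triangle = ½ × 89.03002 × 59.65011 = $2655.33 thousand.

$2655.33 thousand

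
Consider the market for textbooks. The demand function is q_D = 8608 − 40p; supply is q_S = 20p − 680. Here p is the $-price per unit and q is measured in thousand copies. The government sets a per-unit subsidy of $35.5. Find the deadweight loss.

$8401.67 thousand

In inverse form: demand p = 215.2 − 0.025q, supply p = 34 + 0.05q.
Competitive equilibrium: 215.2 − 0.025q = 34 + 0.05q → q* = 2416, p* = 154.8.
The subsidy lowers effective supply by 35.5: p = 0.05q − 1.5.
New quantity: 215.2 − 0.025q = 0.05q − 1.5 → q' = 2889.3333.
Overproduction Δq = 2889.3333 − 2416 = 473.3333; wedge = subsidy = 35.5.
DWL = ½ × 473.3333 × 35.5 = $8401.67 thousand.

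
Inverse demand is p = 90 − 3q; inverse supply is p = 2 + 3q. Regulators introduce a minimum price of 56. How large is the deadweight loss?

Competitive equilibrium: 90 − 3q = 2 + 3q → q* = 14.6667, p* = 46.
At the floor p = 56, quantity demanded = (90 − 56)/3 = 11.3333.
Sellers' marginal cost at q' = 11.3333: 2 + 3·11.3333 = 35.9999.
Δq = 14.6667 − 11.3333 = 3.3334; wedge = 56 − 35.9999 = 20.0001.
The triangle = ½ × 3.3334 × 20.0001 = 33.33.

33.33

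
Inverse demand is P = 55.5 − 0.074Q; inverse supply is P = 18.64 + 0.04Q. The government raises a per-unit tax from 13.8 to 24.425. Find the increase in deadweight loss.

Competitive equilibrium: 55.5 − 0.074Q = 18.64 + 0.04Q → Q* = 323.3333, P* = 31.5733.
For a per-unit tax t: ΔQ = t/0.114, so DWL = ½·t·(t/0.114) = t²/0.228.
At t = 13.8: DWL = 835.263. At t = 24.425: DWL = 2616.582.
Increase = 2616.582 − 835.263 = 1781.32.

1781.32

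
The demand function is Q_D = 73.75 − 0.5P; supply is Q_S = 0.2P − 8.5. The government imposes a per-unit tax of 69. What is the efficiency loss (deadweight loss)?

In inverse form: demand P = 147.5 − 2Q, supply P = 42.5 + 5Q.
Competitive equilibrium: 147.5 − 2Q = 42.5 + 5Q → Q* = 15, P* = 117.5.
With the tax, the buyer price exceeds the seller price by 69: (147.5 − 2Q) − (42.5 + 5Q) = 69 → Q' = 5.1429.
ΔQ = 15 − 5.1429 = 9.8571; the wedge equals the tax, 69.
Deadweight loss = ½ × 9.8571 × 69 = 340.07.

340.07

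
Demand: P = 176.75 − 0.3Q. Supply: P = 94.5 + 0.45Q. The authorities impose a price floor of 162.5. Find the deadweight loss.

Competitive equilibrium: 176.75 − 0.3Q = 94.5 + 0.45Q → Q* = 109.6667, P* = 143.85.
At the floor P = 162.5, quantity demanded = (176.75 − 162.5)/0.3 = 47.5.
Sellers' marginal cost at Q' = 47.5: 94.5 + 0.45·47.5 = 115.875.
ΔQ = 109.6667 − 47.5 = 62.1667; wedge = 162.5 − 115.875 = 46.625.
The triangle = ½ × 62.1667 × 46.625 = 1449.26.

1449.26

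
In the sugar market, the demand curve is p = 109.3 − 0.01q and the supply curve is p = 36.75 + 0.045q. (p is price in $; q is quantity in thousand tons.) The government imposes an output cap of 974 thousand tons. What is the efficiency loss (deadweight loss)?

$3274.91 thousand

Competitive equilibrium: 109.3 − 0.01q = 36.75 + 0.045q → q* = 1319.0909, p* = 96.1091.
At q = 974: demand price = 109.3 − 0.01·974 = 99.56; supply price = 36.75 + 0.045·974 = 80.58.
Δq = 1319.0909 − 974 = 345.0909; wedge = 99.56 − 80.58 = 18.98.
Welfare loss = ½ × 345.0909 × 18.98 = $3274.91 thousand.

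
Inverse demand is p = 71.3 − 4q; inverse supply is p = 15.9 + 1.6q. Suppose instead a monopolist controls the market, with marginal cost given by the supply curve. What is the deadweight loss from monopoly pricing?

Competitive equilibrium: 71.3 − 4q = 15.9 + 1.6q → q* = 9.8929, p* = 31.7286.
Marginal revenue: MR = 71.3 − 8q. Set MR = MC: 71.3 − 8q = 15.9 + 1.6q → q_m = 5.7708.
Price p_m = 71.3 − 4·5.7708 = 48.2168; MC(q_m) = 15.9 + 1.6·5.7708 = 25.1333.
Competitive q* = 9.8929, so Δq = 4.1221; wedge = 48.2168 − 25.1333 = 23.0835.
The triangle = ½ × 4.1221 × 23.0835 = 47.58.

47.58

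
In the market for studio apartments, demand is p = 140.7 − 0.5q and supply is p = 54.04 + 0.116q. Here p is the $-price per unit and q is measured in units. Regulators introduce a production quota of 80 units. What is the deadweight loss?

Competitive equilibrium: 140.7 − 0.5q = 54.04 + 0.116q → q* = 140.6818, p* = 70.3591.
At q = 80: demand price = 140.7 − 0.5·80 = 100.7; supply price = 54.04 + 0.116·80 = 63.32.
Δq = 140.6818 − 80 = 60.6818; wedge = 100.7 − 63.32 = 37.38.
Welfare loss = ½ × 60.6818 × 37.38 = $1134.14.

$1134.14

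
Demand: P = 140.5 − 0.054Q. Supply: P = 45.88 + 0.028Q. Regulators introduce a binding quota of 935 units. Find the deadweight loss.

Competitive equilibrium: 140.5 − 0.054Q = 45.88 + 0.028Q → Q* = 1153.9024, P* = 78.1893.
At Q = 935: demand price = 140.5 − 0.054·935 = 90.01; supply price = 45.88 + 0.028·935 = 72.06.
ΔQ = 1153.9024 − 935 = 218.9024; wedge = 90.01 − 72.06 = 17.95.
The triangle = ½ × 218.9024 × 17.95 = 1964.65.

1964.65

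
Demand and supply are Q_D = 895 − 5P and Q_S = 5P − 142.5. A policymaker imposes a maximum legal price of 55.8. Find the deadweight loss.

11496.01

In inverse form: demand P = 179 − 0.2Q, supply P = 28.5 + 0.2Q.
Competitive equilibrium: 179 − 0.2Q = 28.5 + 0.2Q → Q* = 376.25, P* = 103.75.
At the ceiling P = 55.8, quantity supplied = (55.8 − 28.5)/0.2 = 136.5.
Willingness to pay at Q' = 136.5: 179 − 0.2·136.5 = 151.7.
ΔQ = 376.25 − 136.5 = 239.75; wedge = 151.7 − 55.8 = 95.9.
The triangle = ½ × 239.75 × 95.9 = 11496.01.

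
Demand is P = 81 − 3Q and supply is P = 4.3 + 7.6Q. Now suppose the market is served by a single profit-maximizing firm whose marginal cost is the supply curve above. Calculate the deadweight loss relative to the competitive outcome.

13.50

Competitive equilibrium: 81 − 3Q = 4.3 + 7.6Q → Q* = 7.2358, P* = 59.2925.
Marginal revenue: MR = 81 − 6Q. Set MR = MC: 81 − 6Q = 4.3 + 7.6Q → Q_m = 5.6397.
Price P_m = 81 − 3·5.6397 = 64.0809; MC(Q_m) = 4.3 + 7.6·5.6397 = 47.1617.
Competitive Q* = 7.2358, so ΔQ = 1.5961; wedge = 64.0809 − 47.1617 = 16.9192.
Welfare loss = ½ × 1.5961 × 16.9192 = 13.50.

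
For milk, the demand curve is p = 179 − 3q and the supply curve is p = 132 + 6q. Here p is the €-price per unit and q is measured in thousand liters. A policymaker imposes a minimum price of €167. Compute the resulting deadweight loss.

€6.72 thousand

Competitive equilibrium: 179 − 3q = 132 + 6q → q* = 5.2222, p* = 163.3333.
At the floor p = 167, quantity demanded = (179 − 167)/3 = 4.
Sellers' marginal cost at q' = 4: 132 + 6·4 = 156.
Δq = 5.2222 − 4 = 1.2222; wedge = 167 − 156 = 11.
Welfare loss = ½ × 1.2222 × 11 = €6.72 thousand.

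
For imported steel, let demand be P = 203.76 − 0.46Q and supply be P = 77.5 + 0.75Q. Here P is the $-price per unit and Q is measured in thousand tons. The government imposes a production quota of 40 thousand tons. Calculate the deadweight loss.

Competitive equilibrium: 203.76 − 0.46Q = 77.5 + 0.75Q → Q* = 104.3471, P* = 155.7603.
At Q = 40: demand price = 203.76 − 0.46·40 = 185.36; supply price = 77.5 + 0.75·40 = 107.5.
ΔQ = 104.3471 − 40 = 64.3471; wedge = 185.36 − 107.5 = 77.86.
DWL = ½ × 64.3471 × 77.86 = $2505.03 thousand.

$2505.03 thousand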